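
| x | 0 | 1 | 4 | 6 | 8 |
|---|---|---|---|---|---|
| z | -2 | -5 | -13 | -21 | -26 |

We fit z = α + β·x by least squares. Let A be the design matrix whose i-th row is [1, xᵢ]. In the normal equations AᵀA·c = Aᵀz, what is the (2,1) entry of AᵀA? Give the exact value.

19

Row 2 ↔ basis x, column 1 ↔ basis 1, so (AᵀA)_{2,1} = Σᵢ x = (0)·(1) + (1)·(1) + (4)·(1) + (6)·(1) + (8)·(1) = 19.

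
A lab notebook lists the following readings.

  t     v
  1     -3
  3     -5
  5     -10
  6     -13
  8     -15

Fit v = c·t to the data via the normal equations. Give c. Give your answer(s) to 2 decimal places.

c = -1.97

Sums needed: Σt·t = 135.
Right-hand side: Σt·v = -266.
c = (-266)/135 = -1.97037.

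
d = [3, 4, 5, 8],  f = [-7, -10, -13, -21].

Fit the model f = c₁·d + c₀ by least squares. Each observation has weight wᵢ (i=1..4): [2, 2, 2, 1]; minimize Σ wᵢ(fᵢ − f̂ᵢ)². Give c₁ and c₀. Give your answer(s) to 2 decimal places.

c₁ = -2.81, c₀ = 1.26

The normal equations are: 164·c₁ + 32·c₀ = -420;  32·c₁ + 7·c₀ = -81.
Eliminating c₀: 7·(row 1) − 32·(row 2) gives 124·c₁ = 7·(-420) − 32·(-81) = -348, so c₁ = -87/31.
Then c₀ = ((-81) − 32·(-87/31))/7 = 39/31.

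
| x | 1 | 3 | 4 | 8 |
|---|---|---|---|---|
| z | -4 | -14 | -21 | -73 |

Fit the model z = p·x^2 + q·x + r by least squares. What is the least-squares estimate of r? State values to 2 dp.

r = -2.44

The normal equations are: 4434·p + 604·q + 90·r = -5138;  604·p + 90·q + 16·r = -714;  90·p + 16·q + 4·r = -112.
(Σx^2·x^2 = 4434, Σx^2·x = 604, Σx^2 = 90, Σx·x = 90, Σx = 16, Σ1 = 4, Σx^2·z = -5138, Σx·z = -714, Σz = -112.)
Solving the 3×3 system (Gaussian elimination) gives p = -1582/1549, q = -1001/1549, r = -3773/1549.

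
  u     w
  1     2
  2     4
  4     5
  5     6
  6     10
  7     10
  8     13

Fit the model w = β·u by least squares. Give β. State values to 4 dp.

β = 1.5077

The normal equations are: 195·β = 294.
Hence β = 294 / 195 ≈ 1.50769.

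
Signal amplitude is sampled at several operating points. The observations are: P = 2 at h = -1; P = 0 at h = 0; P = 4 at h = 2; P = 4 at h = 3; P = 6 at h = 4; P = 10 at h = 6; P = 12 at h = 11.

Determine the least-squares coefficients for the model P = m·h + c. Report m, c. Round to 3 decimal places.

AᵀA·[m, c]ᵀ = AᵀP reads: 187·m + 25·c = 234;  25·m + 7·c = 38.
Δ = 187·7 − 25² = 684.
m = (234·7 − 25·38)/684 = 172/171; c = (187·38 − 25·234)/684 = 314/171.

m = 1.006, c = 1.836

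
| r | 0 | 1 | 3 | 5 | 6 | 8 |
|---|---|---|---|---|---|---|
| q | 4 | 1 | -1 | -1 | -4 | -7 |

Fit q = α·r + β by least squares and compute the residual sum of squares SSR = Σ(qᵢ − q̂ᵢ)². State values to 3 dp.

Forming AᵀA = [[135, 23]; [23, 6]] and Aᵀq = [-87, -8]ᵀ gives AᵀA·[α, β]ᵀ = Aᵀq.
Eliminating β: 6·(row 1) − 23·(row 2) gives 281·α = 6·(-87) − 23·(-8) = -338, so α = -338/281.
Then β = ((-8) − 23·(-338/281))/6 = 921/281.
Residuals: 203/281, -302/281, -188/281, 488/281, -17/281, -184/281; SSR = 1566/281.

SSR = 5.573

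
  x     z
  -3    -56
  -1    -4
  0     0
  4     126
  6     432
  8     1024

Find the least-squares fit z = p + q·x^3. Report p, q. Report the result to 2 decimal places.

The normal equations are: 6·p + 764·q = 1522;  764·p + 313626·q = 627180.
Determinant 6·313626 − 764² = 1298060.
p = (1522·313626 − 764·627180)/1298060 = -456687/324515; q = (6·627180 − 764·1522)/1298060 = 650068/324515.

p = -1.41, q = 2.00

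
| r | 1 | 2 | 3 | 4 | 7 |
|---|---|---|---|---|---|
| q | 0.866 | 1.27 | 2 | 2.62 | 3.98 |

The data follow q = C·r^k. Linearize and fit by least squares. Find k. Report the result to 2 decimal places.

k = 0.81

Linearized form: ln q = k·ln r + ln C. From the 5 transformed points,
Over the data: Σln r = 5.1240, Σ(ln r)² = 7.3958, Σln q = 3.1327, Σln r·ln q = 4.9503.
Normal system: [[7.3958, 5.1240]; [5.1240, 5]]·[k, ln C]ᵀ = [4.9503, 3.1327]ᵀ.
Δ = 7.3958·5 − (5.1240)² = 10.7239; k = (4.9503·5 − 5.1240·3.1327)/10.7239 = 0.81120, ln C = (7.3958·3.1327 − 5.1240·4.9503)/10.7239 = -0.20476.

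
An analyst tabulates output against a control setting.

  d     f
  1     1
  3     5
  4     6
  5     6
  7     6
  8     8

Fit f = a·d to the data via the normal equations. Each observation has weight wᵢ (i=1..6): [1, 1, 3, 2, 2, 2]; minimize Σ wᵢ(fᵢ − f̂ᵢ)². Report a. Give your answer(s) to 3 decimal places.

a = 1.078

Compute the Gram sums: Σwᵢ·d·d = 334.
Right-hand side: Σwᵢ·d·f = 360.
XᵀWX·[a]ᵀ = XᵀWf becomes [[334]]·[a]ᵀ = [360]ᵀ.
a = 360/334 = 1.07784.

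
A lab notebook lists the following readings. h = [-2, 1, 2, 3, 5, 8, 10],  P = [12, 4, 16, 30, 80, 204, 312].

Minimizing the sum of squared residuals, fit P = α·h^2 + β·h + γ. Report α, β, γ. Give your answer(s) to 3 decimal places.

α = 3.045, β = 0.754, γ = 1.056

Setting ∂/∂α … = 0 gives: 14835·α + 1665·β + 207·γ = 46642;  1665·α + 207·β + 27·γ = 5254;  207·α + 27·β + 7·γ = 658.
Inverting the 3×3 Gram matrix, [α, β, γ]ᵀ = [28678/9419, 63916/84771, 9944/9419]ᵀ.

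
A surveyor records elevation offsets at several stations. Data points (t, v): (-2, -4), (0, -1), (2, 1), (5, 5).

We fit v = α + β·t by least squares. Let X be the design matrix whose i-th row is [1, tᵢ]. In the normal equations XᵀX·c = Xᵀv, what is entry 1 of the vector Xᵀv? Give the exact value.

Entry 1 ↔ basis 1, so (Xᵀv)_{1} = Σᵢ vᵢ = (1)·(-4) + (1)·(-1) + (1)·(1) + (1)·(5) = 1.

1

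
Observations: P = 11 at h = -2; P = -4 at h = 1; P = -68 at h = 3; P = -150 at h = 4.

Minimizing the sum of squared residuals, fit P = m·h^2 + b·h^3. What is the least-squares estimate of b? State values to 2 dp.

b = -2.00

The normal equations are: 354·m + 1236·b = -2972;  1236·m + 4890·b = -11528.
Eliminating b: 4890·(row 1) − 1236·(row 2) gives 203364·m = 4890·(-2972) − 1236·(-11528) = -284472, so m = -2634/1883.
Then b = ((-11528) − 1236·(-2634/1883))/4890 = -11320/5649.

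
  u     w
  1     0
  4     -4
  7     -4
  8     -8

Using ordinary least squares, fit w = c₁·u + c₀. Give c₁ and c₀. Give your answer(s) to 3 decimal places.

Setting ∂/∂c₁ … = 0 gives: 130·c₁ + 20·c₀ = -108;  20·c₁ + 4·c₀ = -16.
Eliminating c₀: 4·(row 1) − 20·(row 2) gives 120·c₁ = 4·(-108) − 20·(-16) = -112, so c₁ = -14/15.
Then c₀ = ((-16) − 20·(-14/15))/4 = 2/3.

c₁ = -0.933, c₀ = 0.667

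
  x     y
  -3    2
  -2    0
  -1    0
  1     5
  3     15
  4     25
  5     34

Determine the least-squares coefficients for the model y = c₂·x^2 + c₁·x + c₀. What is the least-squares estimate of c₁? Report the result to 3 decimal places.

c₁ = 2.333

Entries of MᵀM: Σx^2·x^2 = 1061, Σx^2·x = 181, Σx^2 = 65, Σx·x = 65, Σx = 7, Σ1 = 7.
And Σx^2·y = 1408, Σx·y = 314, Σy = 81.
Solving the 3×3 system (Gaussian elimination) gives c₂ = 443/526, c₁ = 35585/15254, c₀ = 10816/7627.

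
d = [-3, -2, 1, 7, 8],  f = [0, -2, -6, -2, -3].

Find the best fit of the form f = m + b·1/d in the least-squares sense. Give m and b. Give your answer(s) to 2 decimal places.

m = -2.31, b = -3.33

The normal system XᵀX·[m, b]ᵀ = Xᵀf is [[5, 73/168]; [73/168, 39433/28224]]·[m, b]ᵀ = [-13, -317/56]ᵀ.
det = 5·(39433/28224) − (73/168)² = 47959/7056.
m = ((-13)·(39433/28224) − (73/168)·(-317/56))/(47959/7056) = -221603/95918; b = (5·(-317/56) − (73/168)·(-13))/(47959/7056) = -159852/47959.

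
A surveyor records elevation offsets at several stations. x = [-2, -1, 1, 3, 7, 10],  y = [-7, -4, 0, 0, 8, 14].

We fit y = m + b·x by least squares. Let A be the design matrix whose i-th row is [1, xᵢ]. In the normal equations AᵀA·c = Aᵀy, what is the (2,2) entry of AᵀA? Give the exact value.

Row 2 ↔ basis x, column 2 ↔ basis x, so (AᵀA)_{2,2} = Σᵢ (x)·(x) = (-2)·(-2) + (-1)·(-1) + (1)·(1) + (3)·(3) + (7)·(7) + (10)·(10) = 164.

164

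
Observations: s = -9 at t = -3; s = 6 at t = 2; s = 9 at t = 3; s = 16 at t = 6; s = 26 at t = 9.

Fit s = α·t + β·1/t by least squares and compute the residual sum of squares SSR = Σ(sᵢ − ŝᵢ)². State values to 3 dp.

SSR = 1.537

XᵀX·[α, β]ᵀ = Xᵀs reads: 139·α + 5·β = 396;  5·α + (83/162)·β = 131/9.
(Σt·t = 139, Σt·1/t = 5, Σ1/t·1/t = 83/162, Σt·s = 396, Σ1/t·s = 131/9.)
Δ = 139·(83/162) − 5² = 7487/162.
α = (396·(83/162) − 5·(131/9))/(7487/162) = 21078/7487; β = (139·(131/9) − 5·396)/(7487/162) = 7002/7487.
Residuals: -1815/7487, -735/7487, 1815/7487, -7843/7487, 4182/7487; SSR = 11504/7487.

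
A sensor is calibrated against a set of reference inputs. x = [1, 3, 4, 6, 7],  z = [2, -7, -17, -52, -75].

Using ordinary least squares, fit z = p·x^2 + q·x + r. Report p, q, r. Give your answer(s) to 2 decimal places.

p = -2.13, q = 4.17, r = -0.06

Entries of MᵀM: Σx^2·x^2 = 4035, Σx^2·x = 651, Σx^2 = 111, Σx·x = 111, Σx = 21, Σ1 = 5.
Right-hand side: Σx^2·z = -5880, Σx·z = -924, Σz = -149.
So MᵀM·[p, q, r]ᵀ = Mᵀz: [[4035, 651, 111]; [651, 111, 21]; [111, 21, 5]]·[p, q, r]ᵀ = [-5880, -924, -149]ᵀ.
Inverting the 3×3 Gram matrix, [p, q, r]ᵀ = [-983/462, 25/6, -5/77]ᵀ.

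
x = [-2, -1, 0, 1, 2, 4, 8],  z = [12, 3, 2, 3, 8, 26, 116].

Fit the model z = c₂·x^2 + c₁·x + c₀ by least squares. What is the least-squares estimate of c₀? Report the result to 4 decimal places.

Compute the Gram sums: Σx^2·x^2 = 4386, Σx^2·x = 576, Σx^2 = 90, Σx·x = 90, Σx = 12, Σ1 = 7.
And Σx^2·z = 7926, Σx·z = 1024, Σz = 170.
Inverting the 3×3 Gram matrix, [c₂, c₁, c₀]ᵀ = [2489/1287, -4616/3861, 172/117]ᵀ.

c₀ = 1.4701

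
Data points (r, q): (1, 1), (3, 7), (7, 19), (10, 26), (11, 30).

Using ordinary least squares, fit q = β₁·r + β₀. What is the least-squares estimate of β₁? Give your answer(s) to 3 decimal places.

β₁ = 2.843

From the data, Σr·r = 280, Σr = 32, Σ1 = 5.
For Mᵀq: Σr·q = 745, Σq = 83.
So MᵀM·[β₁, β₀]ᵀ = Mᵀq: [[280, 32]; [32, 5]]·[β₁, β₀]ᵀ = [745, 83]ᵀ.
Δ = 280·5 − 32² = 376.
β₁ = (745·5 − 32·83)/376 = 1069/376; β₀ = (280·83 − 32·745)/376 = -75/47.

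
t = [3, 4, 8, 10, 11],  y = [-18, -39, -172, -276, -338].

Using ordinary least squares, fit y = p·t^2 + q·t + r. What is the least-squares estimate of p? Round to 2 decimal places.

p = -3.04

XᵀX·[p, q, r]ᵀ = Xᵀy reads: 29074·p + 2934·q + 310·r = -80292;  2934·p + 310·q + 36·r = -8064;  310·p + 36·q + 5·r = -843.
Solving the 3×3 system (Gaussian elimination) gives p = -29565/9724, q = 2061/748, r = 327/4862.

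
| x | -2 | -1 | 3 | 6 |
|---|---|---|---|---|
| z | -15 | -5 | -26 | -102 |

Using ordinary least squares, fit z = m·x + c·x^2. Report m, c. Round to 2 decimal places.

m = 1.08, c = -3.03

Setting ∂/∂m … = 0 gives: 50·m + 234·c = -655;  234·m + 1394·c = -3971.
(Σx·x = 50, Σx·x^2 = 234, Σx^2·x^2 = 1394, Σx·z = -655, Σx^2·z = -3971.)
Δ = 50·1394 − 234² = 14944.
m = ((-655)·1394 − 234·(-3971))/14944 = 1009/934; c = (50·(-3971) − 234·(-655))/14944 = -1415/467.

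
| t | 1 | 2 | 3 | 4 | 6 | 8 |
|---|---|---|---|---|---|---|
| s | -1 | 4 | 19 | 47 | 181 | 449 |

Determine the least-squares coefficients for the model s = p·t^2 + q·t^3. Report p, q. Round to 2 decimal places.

p = -1.00, q = 1.00

Compute the Gram sums: Σt^2·t^2 = 5746, Σt^2·t^3 = 41844, Σt^3·t^3 = 313690.
For Aᵀs: Σt^2·s = 36190, Σt^3·s = 272536.
det = 5746·313690 − 41844² = 51542404.
p = (36190·313690 − 41844·272536)/51542404 = -12888821/12885601; q = (5746·272536 − 41844·36190)/51542404 = 12914374/12885601.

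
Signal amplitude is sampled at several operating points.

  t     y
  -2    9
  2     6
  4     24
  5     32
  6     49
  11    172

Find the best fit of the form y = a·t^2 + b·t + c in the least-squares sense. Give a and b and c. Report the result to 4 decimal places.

The normal system XᵀX·[a, b, c]ᵀ = Xᵀy is [[16850, 1736, 206]; [1736, 206, 26]; [206, 26, 6]]·[a, b, c]ᵀ = [23820, 2436, 292]ᵀ.
Solving the 3×3 system (Gaussian elimination) gives a = 15012/10067, b = -46876/50335, c = 75706/50335.

a = 1.4912, b = -0.9313, c = 1.5040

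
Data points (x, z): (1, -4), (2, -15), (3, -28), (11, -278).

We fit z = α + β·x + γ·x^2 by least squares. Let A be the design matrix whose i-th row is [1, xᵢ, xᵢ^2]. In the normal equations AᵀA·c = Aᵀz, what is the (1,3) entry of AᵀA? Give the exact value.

Row 1 ↔ basis 1, column 3 ↔ basis x^2, so (AᵀA)_{1,3} = Σᵢ x^2 = (1)·(1) + (1)·(4) + (1)·(9) + (1)·(121) = 135.

135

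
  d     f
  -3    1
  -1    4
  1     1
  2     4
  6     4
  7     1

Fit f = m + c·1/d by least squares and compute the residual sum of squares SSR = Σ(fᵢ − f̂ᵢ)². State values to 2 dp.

Forming MᵀM = [[6, 10/21]; [10/21, 2125/882]] and Mᵀf = [15, -11/21]ᵀ gives MᵀM·[m, c]ᵀ = Mᵀf.
Determinant 6·(2125/882) − (10/21)² = 6275/441.
m = (15·(2125/882) − (10/21)·(-11/21))/(6275/441) = 6419/2510; c = (6·(-11/21) − (10/21)·15)/(6275/441) = -4536/6275.
Residuals: -22569/12550, 9033/12550, -10473/12550, 22641/12550, 19617/12550, -18249/12550; SSR = 153873/12550.

SSR = 12.26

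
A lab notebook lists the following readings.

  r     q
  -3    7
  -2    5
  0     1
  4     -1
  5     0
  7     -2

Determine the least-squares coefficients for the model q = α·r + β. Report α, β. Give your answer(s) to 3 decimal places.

α = -0.813, β = 3.157

MᵀM·[α, β]ᵀ = Mᵀq reads: 103·α + 11·β = -49;  11·α + 6·β = 10.
Determinant 103·6 − 11² = 497.
α = ((-49)·6 − 11·10)/497 = -404/497; β = (103·10 − 11·(-49))/497 = 1569/497.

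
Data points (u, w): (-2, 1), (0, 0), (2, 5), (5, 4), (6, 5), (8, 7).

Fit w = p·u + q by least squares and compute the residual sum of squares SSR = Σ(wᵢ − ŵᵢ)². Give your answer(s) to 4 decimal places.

SSR = 8.3478

The normal equations are: 133·p + 19·q = 114;  19·p + 6·q = 22.
Determinant 133·6 − 19² = 437.
p = (114·6 − 19·22)/437 = 14/23; q = (133·22 − 19·114)/437 = 40/23.
Residuals: 11/23, -40/23, 47/23, -18/23, -9/23, 9/23; SSR = 192/23.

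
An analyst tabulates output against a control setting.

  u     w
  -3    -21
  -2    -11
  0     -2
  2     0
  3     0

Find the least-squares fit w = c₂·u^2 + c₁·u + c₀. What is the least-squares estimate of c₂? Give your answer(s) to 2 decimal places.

Compute the Gram sums: Σu^2·u^2 = 194, Σu^2·u = 0, Σu^2 = 26, Σu·u = 26, Σu = 0, Σ1 = 5.
And Σu^2·w = -233, Σu·w = 85, Σw = -34.
AᵀA·[c₂, c₁, c₀]ᵀ = Aᵀw becomes [[194, 0, 26]; [0, 26, 0]; [26, 0, 5]]·[c₂, c₁, c₀]ᵀ = [-233, 85, -34]ᵀ.
Inverting the 3×3 Gram matrix, [c₂, c₁, c₀]ᵀ = [-281/294, 85/26, -269/147]ᵀ.

c₂ = -0.96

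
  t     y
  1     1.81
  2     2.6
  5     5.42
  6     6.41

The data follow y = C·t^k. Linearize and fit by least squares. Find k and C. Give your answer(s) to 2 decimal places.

Linearized form: ln y = k·ln t + ln C. From the 4 transformed points,
Σln t = 4.0943, Σ(ln t)² = 6.2811, Σln y = 5.0968, Σln t·ln y = 6.7113.
Normal system: [[6.2811, 4.0943]; [4.0943, 4]]·[k, ln C]ᵀ = [6.7113, 5.0968]ᵀ.
Slope k = (n·Σln t·ln y − Σln t·Σln y)/(n·Σ(ln t)² − (Σln t)²) = (4·6.7113 − 4.0943·5.0968)/8.3609 = 0.71487; ln C = (Σln y − k·Σln t)/n = 0.54247, so C = exp(0.54247) = 1.72025.

k = 0.71, C = 1.72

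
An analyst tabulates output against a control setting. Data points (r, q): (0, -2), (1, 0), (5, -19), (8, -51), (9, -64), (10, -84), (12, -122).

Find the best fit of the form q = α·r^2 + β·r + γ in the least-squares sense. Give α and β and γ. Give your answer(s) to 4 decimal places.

Setting ∂/∂α … = 0 gives: 42019·α + 4095·β + 415·γ = -34891;  4095·α + 415·β + 45·γ = -3383;  415·α + 45·β + 7·γ = -342.
Row-reducing yields α = -102901/106842, β = 269231/178070, γ = -78949/53421.

α = -0.9631, β = 1.5119, γ = -1.4779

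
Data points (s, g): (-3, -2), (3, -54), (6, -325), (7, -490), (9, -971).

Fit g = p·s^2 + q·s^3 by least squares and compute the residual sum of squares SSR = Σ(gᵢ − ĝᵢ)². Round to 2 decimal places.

SSR = 1.20

The normal equations are: 10420·p + 83632·q = -114865;  83632·p + 697204·q = -947533.
det = 10420·697204 − 83632² = 270554256.
p = ((-114865)·697204 − 83632·(-947533))/270554256 = -7780163/2505132; q = (10420·(-947533) − 83632·(-114865))/270554256 = -2471335/2505132.
Residuals: -95269/139174, 40844/69587, -1086/9941, 5481/9941, -38153/139174; SSR = 167589/139174.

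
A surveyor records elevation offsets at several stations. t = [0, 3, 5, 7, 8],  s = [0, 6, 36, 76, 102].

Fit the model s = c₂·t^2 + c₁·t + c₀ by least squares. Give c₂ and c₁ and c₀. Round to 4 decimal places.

c₂ = 2.0005, c₁ = -3.1012, c₀ = -0.5495

Compute the Gram sums: Σt^2·t^2 = 7203, Σt^2·t = 1007, Σt^2 = 147, Σt·t = 147, Σt = 23, Σ1 = 5.
For Xᵀs: Σt^2·s = 11206, Σt·s = 1546, Σs = 220.
Solving the 3×3 system (Gaussian elimination) gives c₂ = 11599/5798, c₁ = -17981/5798, c₀ = -1593/2899.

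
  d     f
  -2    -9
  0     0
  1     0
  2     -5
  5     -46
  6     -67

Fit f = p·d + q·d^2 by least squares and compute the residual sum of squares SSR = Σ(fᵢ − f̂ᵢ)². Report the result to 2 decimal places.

Compute the Gram sums: Σd·d = 70, Σd·d^2 = 342, Σd^2·d^2 = 1954.
And Σd·f = -624, Σd^2·f = -3618.
So XᵀX·[p, q]ᵀ = Xᵀf: [[70, 342]; [342, 1954]]·[p, q]ᵀ = [-624, -3618]ᵀ.
Determinant 70·1954 − 342² = 19816.
p = ((-624)·1954 − 342·(-3618))/19816 = 4515/4954; q = (70·(-3618) − 342·(-624))/19816 = -9963/4954.
Residuals: 2148/2477, 0, 2724/2477, 3026/2477, -692/2477, -170/2477; SSR = 8760/2477.

SSR = 3.54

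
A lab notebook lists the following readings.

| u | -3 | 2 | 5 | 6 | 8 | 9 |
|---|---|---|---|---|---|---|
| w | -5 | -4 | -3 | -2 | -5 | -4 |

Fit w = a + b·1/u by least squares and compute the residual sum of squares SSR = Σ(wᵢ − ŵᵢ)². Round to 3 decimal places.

SSR = 5.783

Forming XᵀX = [[6, 277/360]; [277/360, 59209/129600]] and Xᵀw = [-23, -841/360]ᵀ gives XᵀX·[a, b]ᵀ = Xᵀw.
Determinant 6·(59209/129600) − (277/360)² = 11141/5184.
a = ((-23)·(59209/129600) − (277/360)·(-841/360))/(11141/5184) = -45154/11141; b = (6·(-841/360) − (277/360)·(-23))/(11141/5184) = 19080/11141.
Residuals: -4191/11141, -8950/11141, 7915/11141, 19692/11141, -12936/11141, -1530/11141; SSR = 64426/11141.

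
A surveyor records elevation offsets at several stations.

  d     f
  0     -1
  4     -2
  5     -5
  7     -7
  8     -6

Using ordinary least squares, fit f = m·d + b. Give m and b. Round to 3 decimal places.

m = -0.753, b = -0.588

Setting ∂/∂m … = 0 gives: 154·m + 24·b = -130;  24·m + 5·b = -21.
Determinant 154·5 − 24² = 194.
m = ((-130)·5 − 24·(-21))/194 = -73/97; b = (154·(-21) − 24·(-130))/194 = -57/97.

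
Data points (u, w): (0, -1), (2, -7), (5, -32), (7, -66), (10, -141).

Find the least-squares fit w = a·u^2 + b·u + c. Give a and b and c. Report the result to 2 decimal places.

a = -1.54, b = 1.57, c = -2.01

XᵀX·[a, b, c]ᵀ = Xᵀw reads: 13042·a + 1476·b + 178·c = -18162;  1476·a + 178·b + 24·c = -2046;  178·a + 24·b + 5·c = -247.
(Σu^2·u^2 = 13042, Σu^2·u = 1476, Σu^2 = 178, Σu·u = 178, Σu = 24, Σ1 = 5, Σu^2·w = -18162, Σu·w = -2046, Σw = -247.)
Inverting the 3×3 Gram matrix, [a, b, c]ᵀ = [-13384/8675, 13623/8675, -3493/1735]ᵀ.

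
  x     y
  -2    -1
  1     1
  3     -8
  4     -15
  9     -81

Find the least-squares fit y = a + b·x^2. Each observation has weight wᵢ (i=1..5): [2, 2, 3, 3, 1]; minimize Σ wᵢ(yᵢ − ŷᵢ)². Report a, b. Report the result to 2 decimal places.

a = 1.86, b = -1.03

The normal equations are: 11·a + 166·b = -150;  166·a + 7606·b = -7503.
(Σwᵢ·1 = 11, Σwᵢ·x^2 = 166, Σwᵢ·x^2·x^2 = 7606, Σwᵢ·y = -150, Σwᵢ·x^2·y = -7503.)
Determinant 11·7606 − 166² = 56110.
a = ((-150)·7606 − 166·(-7503))/56110 = 52299/28055; b = (11·(-7503) − 166·(-150))/56110 = -57633/56110.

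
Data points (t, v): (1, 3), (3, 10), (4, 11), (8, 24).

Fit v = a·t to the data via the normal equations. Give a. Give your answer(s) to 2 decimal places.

a = 2.99

Compute the Gram sums: Σt·t = 90.
Moment sums: Σt·v = 269.
MᵀM·[a]ᵀ = Mᵀv becomes [[90]]·[a]ᵀ = [269]ᵀ.
Hence a = 269 / 90 ≈ 2.98889.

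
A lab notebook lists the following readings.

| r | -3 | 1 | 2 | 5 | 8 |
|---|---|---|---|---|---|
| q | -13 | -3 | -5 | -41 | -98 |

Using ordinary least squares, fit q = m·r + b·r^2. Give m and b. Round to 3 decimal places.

m = -0.329, b = -1.501

Sums needed: Σr·r = 103, Σr·r^2 = 619, Σr^2·r^2 = 4819.
Moment sums: Σr·q = -963, Σr^2·q = -7437.
So AᵀA·[m, b]ᵀ = Aᵀq: [[103, 619]; [619, 4819]]·[m, b]ᵀ = [-963, -7437]ᵀ.
det = 103·4819 − 619² = 113196.
m = ((-963)·4819 − 619·(-7437))/113196 = -6199/18866; b = (103·(-7437) − 619·(-963))/113196 = -28319/18866.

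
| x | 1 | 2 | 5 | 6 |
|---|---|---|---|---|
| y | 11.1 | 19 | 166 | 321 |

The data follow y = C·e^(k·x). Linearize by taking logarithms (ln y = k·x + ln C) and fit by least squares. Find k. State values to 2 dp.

k = 0.69

Let Y = ln y. Fitting Y = k·x + ln C by least squares:
Sums: Σx = 14.0000, Σ(x)² = 66.0000, Σln y = 16.2348, Σx·ln y = 68.4844.
Normal system: [[66.0000, 14.0000]; [14.0000, 4]]·[k, ln C]ᵀ = [68.4844, 16.2348]ᵀ.
Slope k = (n·Σx·ln y − Σx·Σln y)/(n·Σ(x)² − (Σx)²) = (4·68.4844 − 14.0000·16.2348)/68.0000 = 0.68603; ln C = (Σln y − k·Σx)/n = 1.65759.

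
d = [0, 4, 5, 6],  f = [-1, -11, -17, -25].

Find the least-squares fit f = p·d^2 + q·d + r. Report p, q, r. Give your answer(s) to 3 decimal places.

p = -0.757, q = 0.555, r = -1.007

MᵀM·[p, q, r]ᵀ = Mᵀf reads: 2177·p + 405·q + 77·r = -1501;  405·p + 77·q + 15·r = -279;  77·p + 15·q + 4·r = -54.
Solving the 3×3 system (Gaussian elimination) gives p = -683/902, q = 501/902, r = -454/451.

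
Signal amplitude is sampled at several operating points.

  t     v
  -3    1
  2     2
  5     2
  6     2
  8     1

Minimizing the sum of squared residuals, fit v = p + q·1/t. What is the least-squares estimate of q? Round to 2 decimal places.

q = 1.32

MᵀM·[p, q]ᵀ = Mᵀv reads: 5·p + (79/120)·q = 8;  (79/120)·p + (6401/14400)·q = 61/40.
(Σ1 = 5, Σ1/t = 79/120, Σ1/t·1/t = 6401/14400, Σv = 8, Σ1/t·v = 61/40.)
det = 5·(6401/14400) − (79/120)² = 2147/1200.
p = (8·(6401/14400) − (79/120)·(61/40))/(2147/1200) = 36751/25764; q = (5·(61/40) − (79/120)·8)/(2147/1200) = 2830/2147.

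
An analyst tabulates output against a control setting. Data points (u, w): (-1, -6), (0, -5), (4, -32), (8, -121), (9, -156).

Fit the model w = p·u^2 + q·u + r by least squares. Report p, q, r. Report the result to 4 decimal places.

p = -1.9607, q = 0.8806, r = -3.9962

Normal-equation sums: Σu^2·u^2 = 10914, Σu^2·u = 1304, Σu^2 = 162, Σu·u = 162, Σu = 20, Σ1 = 5.
Moment sums: Σu^2·w = -20898, Σu·w = -2494, Σw = -320.
Normal equations: [[10914, 1304, 162]; [1304, 162, 20]; [162, 20, 5]]·[p, q, r]ᵀ = [-20898, -2494, -320]ᵀ.
Row-reducing yields p = -2045/1043, q = 37659/42763, r = -170890/42763.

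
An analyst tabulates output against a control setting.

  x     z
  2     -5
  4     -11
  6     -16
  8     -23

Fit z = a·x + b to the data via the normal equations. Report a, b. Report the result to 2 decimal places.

The normal equations are: 120·a + 20·b = -334;  20·a + 4·b = -55.
Δ = 120·4 − 20² = 80.
a = ((-334)·4 − 20·(-55))/80 = -59/20; b = (120·(-55) − 20·(-334))/80 = 1.

a = -2.95, b = 1.00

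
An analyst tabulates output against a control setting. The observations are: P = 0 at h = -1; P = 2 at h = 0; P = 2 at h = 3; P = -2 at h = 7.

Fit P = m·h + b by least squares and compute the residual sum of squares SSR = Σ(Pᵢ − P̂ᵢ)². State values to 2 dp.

Forming MᵀM = [[59, 9]; [9, 4]] and MᵀP = [-8, 2]ᵀ gives MᵀM·[m, b]ᵀ = MᵀP.
Δ = 59·4 − 9² = 155.
m = ((-8)·4 − 9·2)/155 = -10/31; b = (59·2 − 9·(-8))/155 = 38/31.
Residuals: -48/31, 24/31, 54/31, -30/31; SSR = 216/31.

SSR = 6.97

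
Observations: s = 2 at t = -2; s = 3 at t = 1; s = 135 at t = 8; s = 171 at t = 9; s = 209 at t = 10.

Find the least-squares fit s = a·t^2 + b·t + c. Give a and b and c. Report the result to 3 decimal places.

The normal equations are: 20674·a + 2234·b + 250·c = 43402;  2234·a + 250·b + 26·c = 4708;  250·a + 26·b + 5·c = 520.
Row-reducing yields a = 157517/82524, b = 159035/82524, c = -436/299.

a = 1.909, b = 1.927, c = -1.458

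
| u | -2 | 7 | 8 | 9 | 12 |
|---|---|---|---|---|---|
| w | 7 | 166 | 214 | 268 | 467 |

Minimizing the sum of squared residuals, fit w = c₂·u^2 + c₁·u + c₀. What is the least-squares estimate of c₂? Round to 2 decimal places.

MᵀM·[c₂, c₁, c₀]ᵀ = Mᵀw reads: 33810·c₂ + 3304·c₁ + 342·c₀ = 110814;  3304·c₂ + 342·c₁ + 34·c₀ = 10876;  342·c₂ + 34·c₁ + 5·c₀ = 1122.
(Σu^2·u^2 = 33810, Σu^2·u = 3304, Σu^2 = 342, Σu·u = 342, Σu = 34, Σ1 = 5, Σu^2·w = 110814, Σu·w = 10876, Σw = 1122.)
Row-reducing yields c₂ = 748237/246199, c₁ = 606366/246199, c₀ = -55644/246199.

c₂ = 3.04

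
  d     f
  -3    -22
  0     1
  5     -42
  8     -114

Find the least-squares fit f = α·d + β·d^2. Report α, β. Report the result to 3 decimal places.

The normal system XᵀX·[α, β]ᵀ = Xᵀf is [[98, 610]; [610, 4802]]·[α, β]ᵀ = [-1056, -8544]ᵀ.
Determinant 98·4802 − 610² = 98496.
α = ((-1056)·4802 − 610·(-8544))/98496 = 734/513; β = (98·(-8544) − 610·(-1056))/98496 = -1006/513.

α = 1.431, β = -1.961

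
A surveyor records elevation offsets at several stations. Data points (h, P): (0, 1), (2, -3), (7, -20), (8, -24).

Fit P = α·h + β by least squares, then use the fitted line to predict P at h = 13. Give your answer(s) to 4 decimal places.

P̂ = -39.3631

Compute the Gram sums: Σh·h = 117, Σh = 17, Σ1 = 4.
Right-hand side: Σh·P = -338, ΣP = -46.
So XᵀX·[α, β]ᵀ = XᵀP: [[117, 17]; [17, 4]]·[α, β]ᵀ = [-338, -46]ᵀ.
Δ = 117·4 − 17² = 179.
α = ((-338)·4 − 17·(-46))/179 = -570/179; β = (117·(-46) − 17·(-338))/179 = 364/179.
At h = 13: P̂ = (-570/179)·(13) + (364/179)·(1) = -7046/179.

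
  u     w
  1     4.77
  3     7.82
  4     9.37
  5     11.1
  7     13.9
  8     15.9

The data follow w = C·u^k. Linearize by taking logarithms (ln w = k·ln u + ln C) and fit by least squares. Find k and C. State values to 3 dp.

k = 0.570, C = 4.504

With ln wᵢ as the transformed response and ln uᵢ as the regressor:
Σln u = 8.1197, Σ(ln u)² = 13.8297, Σln w = 13.6617, Σln u·ln w = 20.1090.
Equations: 13.8297·k + 8.1197·ln C = 20.1090;  8.1197·k + 6·ln C = 13.6617.
Slope k = (n·Σln u·ln w − Σln u·Σln w)/(n·Σ(ln u)² − (Σln u)²) = (6·20.1090 − 8.1197·13.6617)/17.0487 = 0.57043; ln C = (Σln w − k·Σln u)/n = 1.50499, so C = exp(1.50499) = 4.50411.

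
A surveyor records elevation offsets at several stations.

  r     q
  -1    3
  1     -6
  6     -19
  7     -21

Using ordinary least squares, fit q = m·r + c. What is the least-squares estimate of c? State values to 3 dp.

c = -1.291

The normal equations are: 87·m + 13·c = -270;  13·m + 4·c = -43.
Δ = 87·4 − 13² = 179.
m = ((-270)·4 − 13·(-43))/179 = -521/179; c = (87·(-43) − 13·(-270))/179 = -231/179.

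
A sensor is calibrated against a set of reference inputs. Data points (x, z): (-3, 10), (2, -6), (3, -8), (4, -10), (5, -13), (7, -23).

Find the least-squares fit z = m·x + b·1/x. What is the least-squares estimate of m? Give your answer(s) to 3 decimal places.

m = -3.043

Entries of MᵀM: Σx·x = 112, Σx·1/x = 6, Σ1/x·1/x = 104981/176400.
Right-hand side: Σx·z = -332, Σ1/x·z = -1217/70.
So MᵀM·[m, b]ᵀ = Mᵀz: [[112, 6]; [6, 104981/176400]]·[m, b]ᵀ = [-332, -1217/70]ᵀ.
det = 112·(104981/176400) − 6² = 48281/1575.
m = ((-332)·(104981/176400) − 6·(-1217/70))/(48281/1575) = -4113163/1351868; b = (112·(-1217/70) − 6·(-332))/(48281/1575) = 70560/48281.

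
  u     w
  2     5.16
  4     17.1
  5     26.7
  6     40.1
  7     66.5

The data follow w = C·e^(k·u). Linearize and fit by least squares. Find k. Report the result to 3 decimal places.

k = 0.504

Let Y = ln w. Fitting Y = k·u + ln C by least squares:
XᵀX = [[130.0000, 24.0000]; [24.0000, 5]], rhs = [82.5902, 15.6533]ᵀ  (here Σu = 24.0000, Σ(u)² = 130.0000, Σln w = 15.6533, Σu·ln w = 82.5902).
Slope k = (n·Σu·ln w − Σu·Σln w)/(n·Σ(u)² − (Σu)²) = (5·82.5902 − 24.0000·15.6533)/74.0000 = 0.50369; ln C = (Σln w − k·Σu)/n = 0.71296.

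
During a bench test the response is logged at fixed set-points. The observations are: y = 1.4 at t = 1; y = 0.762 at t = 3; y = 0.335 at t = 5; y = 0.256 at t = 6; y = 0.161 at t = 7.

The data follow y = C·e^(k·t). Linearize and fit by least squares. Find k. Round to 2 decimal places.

k = -0.36

Taking logs, ln y = k·t + ln C, so regress ln y on t.
AᵀA = [[120.0000, 22.0000]; [22.0000, 5]], rhs = [-26.9070, -4.2179]ᵀ  (here Σt = 22.0000, Σ(t)² = 120.0000, Σln y = -4.2179, Σt·ln y = -26.9070).
Δ = 120.0000·5 − (22.0000)² = 116.0000; k = (-26.9070·5 − 22.0000·-4.2179)/116.0000 = -0.35984, ln C = (120.0000·-4.2179 − 22.0000·-26.9070)/116.0000 = 0.73972.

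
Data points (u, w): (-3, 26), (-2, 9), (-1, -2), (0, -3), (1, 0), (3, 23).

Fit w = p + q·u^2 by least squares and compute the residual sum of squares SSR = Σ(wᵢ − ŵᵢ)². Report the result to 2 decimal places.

SSR = 7.39

From the data, Σ1 = 6, Σu^2 = 24, Σu^2·u^2 = 180.
Right-hand side: Σw = 53, Σu^2·w = 475.
MᵀM·[p, q]ᵀ = Mᵀw becomes [[6, 24]; [24, 180]]·[p, q]ᵀ = [53, 475]ᵀ.
Determinant 6·180 − 24² = 504.
p = (53·180 − 24·475)/504 = -155/42; q = (6·475 − 24·53)/504 = 263/84.
Residuals: 127/84, 1/6, -121/84, 29/42, 47/84, -125/84; SSR = 207/28.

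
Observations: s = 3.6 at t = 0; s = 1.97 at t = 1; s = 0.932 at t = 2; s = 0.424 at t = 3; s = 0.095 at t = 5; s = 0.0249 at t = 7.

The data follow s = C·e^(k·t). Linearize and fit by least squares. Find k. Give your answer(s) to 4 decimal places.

k = -0.7238

Linearized form: ln s = k·t + ln C. From the 6 transformed points,
AᵀA = [[88.0000, 18.0000]; [18.0000, 6]], rhs = [-39.6565, -5.0162]ᵀ  (here Σt = 18.0000, Σ(t)² = 88.0000, Σln s = -5.0162, Σt·ln s = -39.6565).
Solving (det = 204.0000): k = -0.72376, ln C = 1.33523.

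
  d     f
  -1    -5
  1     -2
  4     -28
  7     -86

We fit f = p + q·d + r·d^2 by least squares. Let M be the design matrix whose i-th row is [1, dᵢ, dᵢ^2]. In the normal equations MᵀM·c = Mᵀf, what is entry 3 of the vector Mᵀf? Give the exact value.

-4669

Entry 3 ↔ basis d^2, so (Mᵀf)_{3} = Σᵢ (d^2)·fᵢ = (1)·(-5) + (1)·(-2) + (16)·(-28) + (49)·(-86) = -4669.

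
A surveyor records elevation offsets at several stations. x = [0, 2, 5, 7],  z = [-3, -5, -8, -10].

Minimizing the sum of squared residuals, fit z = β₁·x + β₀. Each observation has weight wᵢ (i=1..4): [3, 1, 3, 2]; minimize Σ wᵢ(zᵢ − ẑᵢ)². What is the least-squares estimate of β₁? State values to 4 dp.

β₁ = -1.0000

Normal-equation sums: Σwᵢ·x·x = 177, Σwᵢ·x = 31, Σwᵢ·1 = 9.
Moment sums: Σwᵢ·x·z = -270, Σwᵢ·z = -58.
Normal equations: [[177, 31]; [31, 9]]·[β₁, β₀]ᵀ = [-270, -58]ᵀ.
Determinant 177·9 − 31² = 632.
β₁ = ((-270)·9 − 31·(-58))/632 = -1; β₀ = (177·(-58) − 31·(-270))/632 = -3.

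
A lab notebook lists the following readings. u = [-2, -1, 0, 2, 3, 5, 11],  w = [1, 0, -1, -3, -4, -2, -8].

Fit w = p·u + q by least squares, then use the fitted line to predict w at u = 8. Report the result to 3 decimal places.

ŵ = -5.854

From the data, Σu·u = 164, Σu = 18, Σ1 = 7.
For Mᵀw: Σu·w = -118, Σw = -17.
So MᵀM·[p, q]ᵀ = Mᵀw: [[164, 18]; [18, 7]]·[p, q]ᵀ = [-118, -17]ᵀ.
Δ = 164·7 − 18² = 824.
p = ((-118)·7 − 18·(-17))/824 = -65/103; q = (164·(-17) − 18·(-118))/824 = -83/103.
At u = 8: ŵ = (-65/103)·(8) + (-83/103)·(1) = -603/103.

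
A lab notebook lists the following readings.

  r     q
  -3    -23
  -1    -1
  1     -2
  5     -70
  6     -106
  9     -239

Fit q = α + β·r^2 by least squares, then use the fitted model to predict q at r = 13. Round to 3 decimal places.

q̂ = -500.892

The normal system MᵀM·[α, β]ᵀ = Mᵀq is [[6, 153]; [153, 8565]]·[α, β]ᵀ = [-441, -25135]ᵀ.
Eliminating β: 8565·(row 1) − 153·(row 2) gives 27981·α = 8565·(-441) − 153·(-25135) = 68490, so α = 7610/3109.
Then β = ((-25135) − 153·(7610/3109))/8565 = -27779/9327.
At r = 13: q̂ = (7610/3109)·(1) + (-27779/9327)·(169) = -4671821/9327.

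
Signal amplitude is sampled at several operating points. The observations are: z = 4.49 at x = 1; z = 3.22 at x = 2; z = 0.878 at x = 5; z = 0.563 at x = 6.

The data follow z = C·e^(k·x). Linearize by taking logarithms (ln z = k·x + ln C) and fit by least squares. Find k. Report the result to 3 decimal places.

Taking logs, ln z = k·x + ln C, so regress ln z on x.
Over the data: Σx = 14.0000, Σ(x)² = 66.0000, Σln z = 1.9666, Σx·ln z = -0.2568.
Normal system: [[66.0000, 14.0000]; [14.0000, 4]]·[k, ln C]ᵀ = [-0.2568, 1.9666]ᵀ.
Solving (det = 68.0000): k = -0.42000, ln C = 1.96167.

k = -0.420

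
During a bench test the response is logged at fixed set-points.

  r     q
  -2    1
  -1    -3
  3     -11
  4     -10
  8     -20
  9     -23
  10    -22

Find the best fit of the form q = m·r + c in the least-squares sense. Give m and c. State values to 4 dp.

From the data, Σr·r = 275, Σr = 31, Σ1 = 7.
Moment sums: Σr·q = -659, Σq = -88.
So XᵀX·[m, c]ᵀ = Xᵀq: [[275, 31]; [31, 7]]·[m, c]ᵀ = [-659, -88]ᵀ.
Determinant 275·7 − 31² = 964.
m = ((-659)·7 − 31·(-88))/964 = -1885/964; c = (275·(-88) − 31·(-659))/964 = -3771/964.

m = -1.9554, c = -3.9118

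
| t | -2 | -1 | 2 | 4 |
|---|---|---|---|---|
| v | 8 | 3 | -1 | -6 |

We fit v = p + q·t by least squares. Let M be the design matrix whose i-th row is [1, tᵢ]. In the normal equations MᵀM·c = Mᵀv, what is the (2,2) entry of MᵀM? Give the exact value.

25

Row 2 ↔ basis t, column 2 ↔ basis t, so (MᵀM)_{2,2} = Σᵢ (t)·(t) = (-2)·(-2) + (-1)·(-1) + (2)·(2) + (4)·(4) = 25.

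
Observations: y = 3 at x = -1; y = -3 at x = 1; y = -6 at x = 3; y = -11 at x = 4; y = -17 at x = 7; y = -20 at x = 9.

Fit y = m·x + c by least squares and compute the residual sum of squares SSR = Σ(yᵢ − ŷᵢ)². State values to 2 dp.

SSR = 6.09

Sums needed: Σx·x = 157, Σx = 23, Σ1 = 6.
And Σx·y = -367, Σy = -54.
So MᵀM·[m, c]ᵀ = Mᵀy: [[157, 23]; [23, 6]]·[m, c]ᵀ = [-367, -54]ᵀ.
Eliminating c: 6·(row 1) − 23·(row 2) gives 413·m = 6·(-367) − 23·(-54) = -960, so m = -960/413.
Then c = ((-54) − 23·(-960/413))/6 = -37/413.
Residuals: 316/413, -242/413, 439/413, -666/413, -264/413, 417/413; SSR = 2514/413.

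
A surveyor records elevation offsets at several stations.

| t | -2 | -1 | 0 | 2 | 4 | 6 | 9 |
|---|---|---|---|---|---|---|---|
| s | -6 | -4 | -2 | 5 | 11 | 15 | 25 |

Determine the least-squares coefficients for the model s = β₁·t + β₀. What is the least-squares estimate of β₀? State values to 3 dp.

β₀ = -1.018

The normal equations are: 142·β₁ + 18·β₀ = 385;  18·β₁ + 7·β₀ = 44.
(Σt·t = 142, Σt = 18, Σ1 = 7, Σt·s = 385, Σs = 44.)
Eliminating β₀: 7·(row 1) − 18·(row 2) gives 670·β₁ = 7·385 − 18·44 = 1903, so β₁ = 1903/670.
Then β₀ = (44 − 18·(1903/670))/7 = -341/335.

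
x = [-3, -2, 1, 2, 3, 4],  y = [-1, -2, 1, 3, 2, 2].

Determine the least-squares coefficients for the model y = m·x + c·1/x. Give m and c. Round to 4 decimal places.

Compute the Gram sums: Σx·x = 43, Σx·1/x = 6, Σ1/x·1/x = 257/144.
For Mᵀy: Σx·y = 28, Σ1/x·y = 5.
So MᵀM·[m, c]ᵀ = Mᵀy: [[43, 6]; [6, 257/144]]·[m, c]ᵀ = [28, 5]ᵀ.
det = 43·(257/144) − 6² = 5867/144.
m = (28·(257/144) − 6·5)/(5867/144) = 2876/5867; c = (43·5 − 6·28)/(5867/144) = 6768/5867.

m = 0.4902, c = 1.1536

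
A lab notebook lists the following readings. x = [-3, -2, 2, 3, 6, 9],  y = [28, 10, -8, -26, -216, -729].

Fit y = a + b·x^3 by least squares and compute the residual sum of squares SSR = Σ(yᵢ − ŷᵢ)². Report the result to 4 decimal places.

From the data, Σ1 = 6, Σx^3 = 945, Σx^3·x^3 = 579683.
Moment sums: Σy = -941, Σx^3·y = -579699.
So MᵀM·[a, b]ᵀ = Mᵀy: [[6, 945]; [945, 579683]]·[a, b]ᵀ = [-941, -579699]ᵀ.
Eliminating b: 579683·(row 1) − 945·(row 2) gives 2585073·a = 579683·(-941) − 945·(-579699) = 2333852, so a = 2333852/2585073.
Then b = ((-579699) − 945·(2333852/2585073))/579683 = -862983/861691.
Residuals: 146569/2585073, 2805286/2585073, -2302844/2585073, 355873/2585073, -1496636/2585073, 491752/2585073; SSR = 6113014/2585073.

SSR = 2.3647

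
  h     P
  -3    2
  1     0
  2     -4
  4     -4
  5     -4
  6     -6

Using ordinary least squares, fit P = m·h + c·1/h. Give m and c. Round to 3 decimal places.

m = -0.957, c = 0.186

Setting ∂/∂m … = 0 gives: 91·m + 6·c = -86;  6·m + (5369/3600)·c = -82/15.
(Σh·h = 91, Σh·1/h = 6, Σ1/h·1/h = 5369/3600, Σh·P = -86, Σ1/h·P = -82/15.)
Determinant 91·(5369/3600) − 6² = 358979/3600.
m = ((-86)·(5369/3600) − 6·(-82/15))/(358979/3600) = -343654/358979; c = (91·(-82/15) − 6·(-86))/(358979/3600) = 66720/358979.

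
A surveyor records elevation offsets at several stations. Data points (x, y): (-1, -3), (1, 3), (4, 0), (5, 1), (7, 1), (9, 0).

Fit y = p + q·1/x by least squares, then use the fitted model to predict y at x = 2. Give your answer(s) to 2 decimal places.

ŷ = 1.47

The normal system AᵀA·[p, q]ᵀ = Aᵀy is [[6, 887/1260]; [887/1260, 3389929/1587600]]·[p, q]ᵀ = [2, 222/35]ᵀ.
Determinant 6·(3389929/1587600) − (887/1260)² = 3910561/317520.
p = (2·(3389929/1587600) − (887/1260)·(222/35))/(3910561/317520) = -309046/19552805; q = (6·(222/35) − (887/1260)·2)/(3910561/317520) = 11636856/3910561.
At x = 2: ŷ = (-309046/19552805)·(1) + (11636856/3910561)·(1/2) = 28783094/19552805.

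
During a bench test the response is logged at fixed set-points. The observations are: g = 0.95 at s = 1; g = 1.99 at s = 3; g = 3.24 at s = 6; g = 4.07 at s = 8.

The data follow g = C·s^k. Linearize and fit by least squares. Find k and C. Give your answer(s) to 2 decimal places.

k = 0.70, C = 0.94

Linearized form: ln g = k·ln s + ln C. From the 4 transformed points,
Σln s = 4.9698, Σ(ln s)² = 8.7414, Σln g = 3.2161, Σln s·ln g = 5.7811.
Equations: 8.7414·k + 4.9698·ln C = 5.7811;  4.9698·k + 4·ln C = 3.2161.
Δ = 8.7414·4 − (4.9698)² = 10.2667; k = (5.7811·4 − 4.9698·3.2161)/10.2667 = 0.69558, ln C = (8.7414·3.2161 − 4.9698·5.7811)/10.2667 = -0.06021, so C = exp(-0.06021) = 0.94156.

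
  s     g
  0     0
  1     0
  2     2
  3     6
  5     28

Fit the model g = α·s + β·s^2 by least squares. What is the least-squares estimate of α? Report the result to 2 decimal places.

From the data, Σs·s = 39, Σs·s^2 = 161, Σs^2·s^2 = 723.
Right-hand side: Σs·g = 162, Σs^2·g = 762.
MᵀM·[α, β]ᵀ = Mᵀg becomes [[39, 161]; [161, 723]]·[α, β]ᵀ = [162, 762]ᵀ.
det = 39·723 − 161² = 2276.
α = (162·723 − 161·762)/2276 = -1389/569; β = (39·762 − 161·162)/2276 = 909/569.

α = -2.44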